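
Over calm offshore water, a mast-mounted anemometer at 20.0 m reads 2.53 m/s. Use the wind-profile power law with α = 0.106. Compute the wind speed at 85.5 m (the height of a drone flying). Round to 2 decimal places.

2.95 m/s

Power-law profile: V₂ = V₁ · (z₂/z₁)^α
V₂ = 2.53 × (85.5/20.0)^0.106 = 2.53 × (4.2750)^0.106
    = 2.53 × 1.1665 = 2.9512 m/s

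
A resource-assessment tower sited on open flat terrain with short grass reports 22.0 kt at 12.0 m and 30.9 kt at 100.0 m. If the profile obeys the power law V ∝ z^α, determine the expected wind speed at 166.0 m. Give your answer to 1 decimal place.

33.5 kt

First find α: α = ln(V₂/V₁)/ln(z₂/z₁) = ln(30.9/22.0)/ln(100.0/12.0) = 0.33971/2.12026 = 0.1602
Extrapolate from 100.0 m to 166.0 m: V₃ = 30.9 × (166.0/100.0)^0.1602 = 30.9 × 1.0846 = 33.5139 kt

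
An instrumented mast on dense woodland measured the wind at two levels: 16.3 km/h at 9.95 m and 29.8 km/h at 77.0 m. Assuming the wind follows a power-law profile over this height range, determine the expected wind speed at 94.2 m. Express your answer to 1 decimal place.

First find α: α = ln(V₂/V₁)/ln(z₂/z₁) = ln(29.8/16.3)/ln(77.0/9.95) = 0.60334/2.04623 = 0.2949
Extrapolate from 77.0 m to 94.2 m: V₃ = 29.8 × (94.2/77.0)^0.2949 = 29.8 × 1.0612 = 31.6252 km/h

31.6 km/h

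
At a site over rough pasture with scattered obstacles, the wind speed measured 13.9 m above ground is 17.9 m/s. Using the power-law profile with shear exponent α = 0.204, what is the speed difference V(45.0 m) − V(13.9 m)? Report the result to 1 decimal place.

Power law: V₂ = V₁ · (z₂/z₁)^α = 17.9 × (3.2374)^0.204 = 22.7475 m/s
ΔV = 22.7475 − 17.9 = 4.8475 m/s

4.8 m/s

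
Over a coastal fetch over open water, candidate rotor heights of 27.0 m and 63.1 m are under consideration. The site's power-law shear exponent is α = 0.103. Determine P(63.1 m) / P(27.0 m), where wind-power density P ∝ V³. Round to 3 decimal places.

Speed ratio: V_B/V_A = (z_B/z_A)^α = (63.1/27.0)^0.103 = (2.3370)^0.103 = 1.09137
Power-density ratio: P_B/P_A = (V_B/V_A)³ = (1.09137)³ = 1.29992

1.300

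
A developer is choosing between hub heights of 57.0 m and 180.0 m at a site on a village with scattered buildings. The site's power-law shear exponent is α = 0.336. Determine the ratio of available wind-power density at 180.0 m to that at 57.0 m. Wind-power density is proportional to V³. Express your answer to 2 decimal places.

3.19

Speed ratio: V_B/V_A = (z_B/z_A)^α = (180.0/57.0)^0.336 = (3.1579)^0.336 = 1.47163
Power-density ratio: P_B/P_A = (V_B/V_A)³ = (1.47163)³ = 3.18708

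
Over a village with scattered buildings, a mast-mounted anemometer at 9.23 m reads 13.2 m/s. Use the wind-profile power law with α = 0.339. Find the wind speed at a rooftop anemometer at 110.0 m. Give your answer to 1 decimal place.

Power-law profile: V₂ = V₁ · (z₂/z₁)^α
V₂ = 13.2 × (110.0/9.23)^0.339 = 13.2 × (11.9177)^0.339
    = 13.2 × 2.3165 = 30.5775 m/s

30.6 m/s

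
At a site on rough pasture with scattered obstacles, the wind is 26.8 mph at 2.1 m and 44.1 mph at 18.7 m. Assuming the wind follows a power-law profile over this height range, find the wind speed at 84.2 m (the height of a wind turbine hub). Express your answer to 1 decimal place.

62.1 mph

First find α: α = ln(V₂/V₁)/ln(z₂/z₁) = ln(44.1/26.8)/ln(18.7/2.1) = 0.49806/2.18659 = 0.2278
Extrapolate from 18.7 m to 84.2 m: V₃ = 44.1 × (84.2/18.7)^0.2278 = 44.1 × 1.4088 = 62.1277 mph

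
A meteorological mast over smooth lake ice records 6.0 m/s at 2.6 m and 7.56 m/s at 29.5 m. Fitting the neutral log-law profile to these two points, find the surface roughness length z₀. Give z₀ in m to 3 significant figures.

Log law: V(z) ∝ ln(z/z₀). With r = V₁/V₂ = 6.0/7.56 = 0.79365,
r · ln(z₂/z₀) = ln(z₁/z₀) ⇒ ln z₀ = (ln z₁ − r·ln z₂)/(1 − r)
ln z₀ = (0.95551 − 0.79365×3.38439) / 0.20635 = -8.3863
z₀ = exp(-8.3863) = 0.0002280 m

z₀ ≈ 0.000228 m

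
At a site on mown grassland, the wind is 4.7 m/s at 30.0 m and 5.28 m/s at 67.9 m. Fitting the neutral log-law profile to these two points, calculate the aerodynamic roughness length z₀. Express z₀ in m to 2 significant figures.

z₀ ≈ 0.040 m

Log law: V(z) ∝ ln(z/z₀). With r = V₁/V₂ = 4.7/5.28 = 0.89015,
r · ln(z₂/z₀) = ln(z₁/z₀) ⇒ ln z₀ = (ln z₁ − r·ln z₂)/(1 − r)
ln z₀ = (3.40120 − 0.89015×4.21804) / 0.10985 = -3.2180
z₀ = exp(-3.2180) = 0.04003 m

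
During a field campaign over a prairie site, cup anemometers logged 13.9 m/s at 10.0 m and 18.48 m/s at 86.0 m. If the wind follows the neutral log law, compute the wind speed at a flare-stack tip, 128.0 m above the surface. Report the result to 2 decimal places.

Log law: V ∝ ln(z/z₀). From the pair, with r = V₁/V₂ = 0.75216,
ln z₀ = (ln z₁ − r·ln z₂)/(1 − r) = (2.3026 − 0.75216×4.4543)/0.24784 = -4.2279 → z₀ = 0.01458 m
V₃ = V₁ · ln(z₃/z₀)/ln(z₁/z₀) = 13.9 × 9.0799/6.5305 = 19.3265 m/s

19.33 m/s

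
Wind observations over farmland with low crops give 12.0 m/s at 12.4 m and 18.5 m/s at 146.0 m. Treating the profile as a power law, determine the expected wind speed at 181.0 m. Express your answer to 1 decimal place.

First find α: α = ln(V₂/V₁)/ln(z₂/z₁) = ln(18.5/12.0)/ln(146.0/12.4) = 0.43286/2.46591 = 0.1755
Extrapolate from 146.0 m to 181.0 m: V₃ = 18.5 × (181.0/146.0)^0.1755 = 18.5 × 1.0384 = 19.2112 m/s

19.2 m/s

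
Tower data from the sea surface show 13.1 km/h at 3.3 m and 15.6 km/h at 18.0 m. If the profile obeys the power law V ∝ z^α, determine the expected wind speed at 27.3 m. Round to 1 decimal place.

16.3 km/h

First find α: α = ln(V₂/V₁)/ln(z₂/z₁) = ln(15.6/13.1)/ln(18.0/3.3) = 0.17466/1.69645 = 0.1030
Extrapolate from 18.0 m to 27.3 m: V₃ = 15.6 × (27.3/18.0)^0.1030 = 15.6 × 1.0438 = 16.2835 km/h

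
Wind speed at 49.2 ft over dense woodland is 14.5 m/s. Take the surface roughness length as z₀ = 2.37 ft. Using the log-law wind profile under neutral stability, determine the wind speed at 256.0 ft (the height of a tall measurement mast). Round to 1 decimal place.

Log law: V(z) ∝ ln(z/z₀), so V₂/V₁ = ln(z₂/z₀) / ln(z₁/z₀).
ln(256.0/2.37) = 4.6823, ln(49.2/2.37) = 3.0330
V₂ = 14.5 × 4.6823/3.0330 = 14.5 × 1.5438 = 22.3848 m/s

22.4 m/s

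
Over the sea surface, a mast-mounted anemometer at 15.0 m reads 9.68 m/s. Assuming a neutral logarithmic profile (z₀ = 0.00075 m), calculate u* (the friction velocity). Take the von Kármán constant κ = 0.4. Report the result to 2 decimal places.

Log law: V(z) = (u*/κ) · ln(z/z₀) ⇒ u* = κ · V / ln(z/z₀)
u* = 0.4 × 9.68 / ln(15.0/0.00075) = 0.4 × 9.68 / 9.9035
   = 3.8720 / 9.9035 = 0.3910 m/s

u* ≈ 0.39 m/s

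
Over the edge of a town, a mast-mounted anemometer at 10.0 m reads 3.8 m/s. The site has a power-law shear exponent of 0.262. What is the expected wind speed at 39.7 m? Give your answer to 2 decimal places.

Power-law profile: V₂ = V₁ · (z₂/z₁)^α
V₂ = 3.8 × (39.7/10.0)^0.262 = 3.8 × (3.9700)^0.262
    = 3.8 × 1.4351 = 5.4534 m/s

5.45 m/s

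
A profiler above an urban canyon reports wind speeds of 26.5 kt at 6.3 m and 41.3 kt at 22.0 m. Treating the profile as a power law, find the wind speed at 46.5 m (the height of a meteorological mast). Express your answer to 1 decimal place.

53.9 kt

First find α: α = ln(V₂/V₁)/ln(z₂/z₁) = ln(41.3/26.5)/ln(22.0/6.3) = 0.44372/1.25049 = 0.3548
Extrapolate from 22.0 m to 46.5 m: V₃ = 41.3 × (46.5/22.0)^0.3548 = 41.3 × 1.3042 = 53.8619 kt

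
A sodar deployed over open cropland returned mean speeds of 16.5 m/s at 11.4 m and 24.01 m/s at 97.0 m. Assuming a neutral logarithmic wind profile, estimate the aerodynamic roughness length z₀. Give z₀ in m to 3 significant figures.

z₀ ≈ 0.103 m

Log law: V(z) ∝ ln(z/z₀). With r = V₁/V₂ = 16.5/24.01 = 0.68721,
r · ln(z₂/z₀) = ln(z₁/z₀) ⇒ ln z₀ = (ln z₁ − r·ln z₂)/(1 − r)
ln z₀ = (2.43361 − 0.68721×4.57471) / 0.31279 = -2.2705
z₀ = exp(-2.2705) = 0.1033 m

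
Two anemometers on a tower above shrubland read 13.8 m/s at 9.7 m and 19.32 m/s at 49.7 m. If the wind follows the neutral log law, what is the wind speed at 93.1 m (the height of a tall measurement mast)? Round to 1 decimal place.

21.4 m/s

Log law: V ∝ ln(z/z₀). From the pair, with r = V₁/V₂ = 0.71429,
ln z₀ = (ln z₁ − r·ln z₂)/(1 − r) = (2.2721 − 0.71429×3.9060)/0.28571 = -1.8126 → z₀ = 0.1632 m
V₃ = V₁ · ln(z₃/z₀)/ln(z₁/z₀) = 13.8 × 6.3462/4.0847 = 21.4406 m/s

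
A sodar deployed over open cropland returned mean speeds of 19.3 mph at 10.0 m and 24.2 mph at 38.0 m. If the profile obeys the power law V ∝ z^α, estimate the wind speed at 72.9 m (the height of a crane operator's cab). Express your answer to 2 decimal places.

First find α: α = ln(V₂/V₁)/ln(z₂/z₁) = ln(24.2/19.3)/ln(38.0/10.0) = 0.22625/1.33500 = 0.1695
Extrapolate from 38.0 m to 72.9 m: V₃ = 24.2 × (72.9/38.0)^0.1695 = 24.2 × 1.1167 = 27.0251 mph

27.03 mph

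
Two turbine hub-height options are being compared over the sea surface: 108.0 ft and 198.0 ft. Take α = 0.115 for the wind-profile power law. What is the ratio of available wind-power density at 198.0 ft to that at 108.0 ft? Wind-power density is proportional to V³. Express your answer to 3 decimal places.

Speed ratio: V_B/V_A = (z_B/z_A)^α = (198.0/108.0)^0.115 = (1.8333)^0.115 = 1.07219
Power-density ratio: P_B/P_A = (V_B/V_A)³ = (1.07219)³ = 1.23259

1.233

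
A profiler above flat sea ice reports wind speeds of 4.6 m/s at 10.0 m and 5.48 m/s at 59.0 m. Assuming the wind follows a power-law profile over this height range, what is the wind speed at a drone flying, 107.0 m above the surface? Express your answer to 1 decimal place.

5.8 m/s

First find α: α = ln(V₂/V₁)/ln(z₂/z₁) = ln(5.48/4.6)/ln(59.0/10.0) = 0.17505/1.77495 = 0.0986
Extrapolate from 59.0 m to 107.0 m: V₃ = 5.48 × (107.0/59.0)^0.0986 = 5.48 × 1.0605 = 5.8114 m/s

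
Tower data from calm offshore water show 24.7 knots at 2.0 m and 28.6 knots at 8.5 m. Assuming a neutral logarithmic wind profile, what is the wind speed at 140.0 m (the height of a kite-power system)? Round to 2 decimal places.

Log law: V ∝ ln(z/z₀). From the pair, with r = V₁/V₂ = 0.86364,
ln z₀ = (ln z₁ − r·ln z₂)/(1 − r) = (0.6931 − 0.86364×2.1401)/0.13636 = -8.4707 → z₀ = 0.0002095 m
V₃ = V₁ · ln(z₃/z₀)/ln(z₁/z₀) = 24.7 × 13.4123/9.1638 = 36.1513 knots

36.15 knots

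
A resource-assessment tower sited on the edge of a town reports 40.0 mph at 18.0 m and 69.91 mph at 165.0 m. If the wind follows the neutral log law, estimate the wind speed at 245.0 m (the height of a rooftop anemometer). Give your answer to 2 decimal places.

75.25 mph

Log law: V ∝ ln(z/z₀). From the pair, with r = V₁/V₂ = 0.57216,
ln z₀ = (ln z₁ − r·ln z₂)/(1 − r) = (2.8904 − 0.57216×5.1059)/0.42784 = -0.0726 → z₀ = 0.9300 m
V₃ = V₁ · ln(z₃/z₀)/ln(z₁/z₀) = 40.0 × 5.5739/2.9630 = 75.2467 mph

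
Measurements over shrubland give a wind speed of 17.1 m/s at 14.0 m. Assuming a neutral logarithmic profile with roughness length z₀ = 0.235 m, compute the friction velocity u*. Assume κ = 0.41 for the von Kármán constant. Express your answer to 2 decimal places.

Log law: V(z) = (u*/κ) · ln(z/z₀) ⇒ u* = κ · V / ln(z/z₀)
u* = 0.41 × 17.1 / ln(14.0/0.235) = 0.41 × 17.1 / 4.0872
   = 7.0110 / 4.0872 = 1.7153 m/s

u* ≈ 1.72 m/s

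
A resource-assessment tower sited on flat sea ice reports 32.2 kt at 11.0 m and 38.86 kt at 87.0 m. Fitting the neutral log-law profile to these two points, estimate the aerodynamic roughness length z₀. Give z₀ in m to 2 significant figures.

Log law: V(z) ∝ ln(z/z₀). With r = V₁/V₂ = 32.2/38.86 = 0.82862,
r · ln(z₂/z₀) = ln(z₁/z₀) ⇒ ln z₀ = (ln z₁ − r·ln z₂)/(1 − r)
ln z₀ = (2.39790 − 0.82862×4.46591) / 0.17138 = -7.6006
z₀ = exp(-7.6006) = 0.0005001 m

z₀ ≈ 0.00050 m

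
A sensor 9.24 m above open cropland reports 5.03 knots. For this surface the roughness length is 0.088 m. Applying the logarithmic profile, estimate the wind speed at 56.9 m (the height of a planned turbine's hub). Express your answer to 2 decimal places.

Log law: V(z) ∝ ln(z/z₀), so V₂/V₁ = ln(z₂/z₀) / ln(z₁/z₀).
ln(56.9/0.088) = 6.4717, ln(9.24/0.088) = 4.6540
V₂ = 5.03 × 6.4717/4.6540 = 5.03 × 1.3906 = 6.9946 knots

6.99 knots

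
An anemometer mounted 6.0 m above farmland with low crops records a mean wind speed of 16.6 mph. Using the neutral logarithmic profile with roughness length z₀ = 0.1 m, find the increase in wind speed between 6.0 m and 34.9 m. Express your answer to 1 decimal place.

Log law: V₂ = V₁ · ln(z₂/z₀)/ln(z₁/z₀) = 16.6 × 5.8551/4.0943 = 23.7386 mph
ΔV = 23.7386 − 16.6 = 7.1386 mph

7.1 mph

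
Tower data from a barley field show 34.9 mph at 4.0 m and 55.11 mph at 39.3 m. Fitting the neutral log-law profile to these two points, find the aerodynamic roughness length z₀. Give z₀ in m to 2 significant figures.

z₀ ≈ 0.077 m

Log law: V(z) ∝ ln(z/z₀). With r = V₁/V₂ = 34.9/55.11 = 0.63328,
r · ln(z₂/z₀) = ln(z₁/z₀) ⇒ ln z₀ = (ln z₁ − r·ln z₂)/(1 − r)
ln z₀ = (1.38629 − 0.63328×3.67122) / 0.36672 = -2.5595
z₀ = exp(-2.5595) = 0.07735 m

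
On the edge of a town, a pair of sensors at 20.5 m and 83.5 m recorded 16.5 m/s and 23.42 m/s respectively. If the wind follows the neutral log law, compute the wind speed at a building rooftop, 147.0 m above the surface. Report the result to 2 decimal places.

26.21 m/s

Log law: V ∝ ln(z/z₀). From the pair, with r = V₁/V₂ = 0.70453,
ln z₀ = (ln z₁ − r·ln z₂)/(1 − r) = (3.0204 − 0.70453×4.4248)/0.29547 = -0.3283 → z₀ = 0.7202 m
V₃ = V₁ · ln(z₃/z₀)/ln(z₁/z₀) = 16.5 × 5.3187/3.3487 = 26.2068 m/s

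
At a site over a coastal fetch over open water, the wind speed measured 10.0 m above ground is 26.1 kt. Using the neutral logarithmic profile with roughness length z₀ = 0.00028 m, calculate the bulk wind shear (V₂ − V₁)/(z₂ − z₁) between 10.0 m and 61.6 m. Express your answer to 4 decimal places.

0.0877 kt/m

Log law: V₂ = V₁ · ln(z₂/z₀)/ln(z₁/z₀) = 26.1 × 12.3014/10.4833 = 30.6264 kt
ΔV/Δz = (30.6264 − 26.1)/(61.6 − 10.0) = 4.5264/51.6000 = 0.08772 kt/m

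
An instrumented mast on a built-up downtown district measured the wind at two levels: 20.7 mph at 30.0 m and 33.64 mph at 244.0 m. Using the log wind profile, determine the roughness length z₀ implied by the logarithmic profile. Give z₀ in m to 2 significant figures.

z₀ ≈ 1.0 m

Log law: V(z) ∝ ln(z/z₀). With r = V₁/V₂ = 20.7/33.64 = 0.61534,
r · ln(z₂/z₀) = ln(z₁/z₀) ⇒ ln z₀ = (ln z₁ − r·ln z₂)/(1 − r)
ln z₀ = (3.40120 − 0.61534×5.49717) / 0.38466 = 0.0483
z₀ = exp(0.0483) = 1.049 m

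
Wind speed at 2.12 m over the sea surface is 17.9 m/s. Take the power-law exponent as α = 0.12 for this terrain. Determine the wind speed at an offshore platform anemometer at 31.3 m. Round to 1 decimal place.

Power-law profile: V₂ = V₁ · (z₂/z₁)^α
V₂ = 17.9 × (31.3/2.12)^0.12 = 17.9 × (14.7642)^0.12
    = 17.9 × 1.3814 = 24.7262 m/s

24.7 m/s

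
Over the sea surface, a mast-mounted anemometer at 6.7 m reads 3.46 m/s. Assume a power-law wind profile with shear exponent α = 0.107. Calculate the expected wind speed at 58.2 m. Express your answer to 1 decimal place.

Power-law profile: V₂ = V₁ · (z₂/z₁)^α
V₂ = 3.46 × (58.2/6.7)^0.107 = 3.46 × (8.6866)^0.107
    = 3.46 × 1.2603 = 4.3605 m/s

4.4 m/s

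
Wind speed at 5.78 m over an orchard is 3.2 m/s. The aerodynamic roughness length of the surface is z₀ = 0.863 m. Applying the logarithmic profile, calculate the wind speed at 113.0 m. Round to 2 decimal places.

Log law: V(z) ∝ ln(z/z₀), so V₂/V₁ = ln(z₂/z₀) / ln(z₁/z₀).
ln(113.0/0.863) = 4.8747, ln(5.78/0.863) = 1.9017
V₂ = 3.2 × 4.8747/1.9017 = 3.2 × 2.5633 = 8.2025 m/s

8.20 m/s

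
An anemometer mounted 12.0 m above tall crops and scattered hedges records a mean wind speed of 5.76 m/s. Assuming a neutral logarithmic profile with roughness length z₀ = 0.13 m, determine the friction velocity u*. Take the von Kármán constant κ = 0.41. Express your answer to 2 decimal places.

u* ≈ 0.52 m/s

Log law: V(z) = (u*/κ) · ln(z/z₀) ⇒ u* = κ · V / ln(z/z₀)
u* = 0.41 × 5.76 / ln(12.0/0.13) = 0.41 × 5.76 / 4.5251
   = 2.3616 / 4.5251 = 0.5219 m/s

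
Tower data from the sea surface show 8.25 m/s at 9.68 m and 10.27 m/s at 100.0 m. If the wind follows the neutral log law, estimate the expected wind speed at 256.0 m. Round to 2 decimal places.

Log law: V ∝ ln(z/z₀). From the pair, with r = V₁/V₂ = 0.80331,
ln z₀ = (ln z₁ − r·ln z₂)/(1 − r) = (2.2701 − 0.80331×4.6052)/0.19669 = -7.2669 → z₀ = 0.0006983 m
V₃ = V₁ · ln(z₃/z₀)/ln(z₁/z₀) = 8.25 × 12.8121/9.5370 = 11.0832 m/s

11.08 m/s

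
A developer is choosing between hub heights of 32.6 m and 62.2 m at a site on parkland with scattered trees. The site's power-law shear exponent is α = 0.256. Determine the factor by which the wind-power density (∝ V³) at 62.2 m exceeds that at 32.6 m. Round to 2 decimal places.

1.64

Speed ratio: V_B/V_A = (z_B/z_A)^α = (62.2/32.6)^0.256 = (1.9080)^0.256 = 1.17985
Power-density ratio: P_B/P_A = (V_B/V_A)³ = (1.17985)³ = 1.64240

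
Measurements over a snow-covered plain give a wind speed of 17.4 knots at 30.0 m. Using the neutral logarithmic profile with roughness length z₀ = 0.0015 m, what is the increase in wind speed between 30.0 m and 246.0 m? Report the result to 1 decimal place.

3.7 knots

Log law: V₂ = V₁ · ln(z₂/z₀)/ln(z₁/z₀) = 17.4 × 12.0076/9.9035 = 21.0969 knots
ΔV = 21.0969 − 17.4 = 3.6969 knots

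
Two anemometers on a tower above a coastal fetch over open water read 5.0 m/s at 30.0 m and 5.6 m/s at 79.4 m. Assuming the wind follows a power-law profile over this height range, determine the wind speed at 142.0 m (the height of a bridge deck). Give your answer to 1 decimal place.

First find α: α = ln(V₂/V₁)/ln(z₂/z₁) = ln(5.6/5.0)/ln(79.4/30.0) = 0.11333/0.97330 = 0.1164
Extrapolate from 79.4 m to 142.0 m: V₃ = 5.6 × (142.0/79.4)^0.1164 = 5.6 × 1.0700 = 5.9922 m/s

6.0 m/s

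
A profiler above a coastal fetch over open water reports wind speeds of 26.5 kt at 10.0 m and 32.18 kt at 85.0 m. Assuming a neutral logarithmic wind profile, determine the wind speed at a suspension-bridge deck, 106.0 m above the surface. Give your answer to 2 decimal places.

32.77 kt

Log law: V ∝ ln(z/z₀). From the pair, with r = V₁/V₂ = 0.82349,
ln z₀ = (ln z₁ − r·ln z₂)/(1 − r) = (2.3026 − 0.82349×4.4427)/0.17651 = -7.6819 → z₀ = 0.0004611 m
V₃ = V₁ · ln(z₃/z₀)/ln(z₁/z₀) = 26.5 × 12.3453/9.9845 = 32.7660 kt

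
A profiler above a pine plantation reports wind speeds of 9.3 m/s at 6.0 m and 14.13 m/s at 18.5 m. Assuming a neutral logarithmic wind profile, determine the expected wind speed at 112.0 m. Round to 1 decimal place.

21.9 m/s

Log law: V ∝ ln(z/z₀). From the pair, with r = V₁/V₂ = 0.65817,
ln z₀ = (ln z₁ − r·ln z₂)/(1 − r) = (1.7918 − 0.65817×2.9178)/0.34183 = -0.3763 → z₀ = 0.6864 m
V₃ = V₁ · ln(z₃/z₀)/ln(z₁/z₀) = 9.3 × 5.0948/2.1681 = 21.8542 m/s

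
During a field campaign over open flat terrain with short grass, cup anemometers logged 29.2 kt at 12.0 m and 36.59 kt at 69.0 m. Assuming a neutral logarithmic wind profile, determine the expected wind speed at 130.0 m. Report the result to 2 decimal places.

39.27 kt

Log law: V ∝ ln(z/z₀). From the pair, with r = V₁/V₂ = 0.79803,
ln z₀ = (ln z₁ − r·ln z₂)/(1 − r) = (2.4849 − 0.79803×4.2341)/0.20197 = -4.4267 → z₀ = 0.01195 m
V₃ = V₁ · ln(z₃/z₀)/ln(z₁/z₀) = 29.2 × 9.2942/6.9116 = 39.2661 kt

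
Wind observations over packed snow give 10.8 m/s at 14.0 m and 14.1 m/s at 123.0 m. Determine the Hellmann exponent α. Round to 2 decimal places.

α ≈ 0.12

Power law: V₂/V₁ = (z₂/z₁)^α ⇒ α = ln(V₂/V₁) / ln(z₂/z₁)
α = ln(14.1/10.8) / ln(123.0/14.0) = ln(1.3056) / ln(8.7857)
  = 0.26663 / 2.17313 = 0.12269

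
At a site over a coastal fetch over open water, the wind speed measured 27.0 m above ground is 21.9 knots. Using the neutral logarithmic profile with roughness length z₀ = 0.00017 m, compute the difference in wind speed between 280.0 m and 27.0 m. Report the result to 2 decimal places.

Log law: V₂ = V₁ · ln(z₂/z₀)/ln(z₁/z₀) = 21.9 × 14.3145/11.9755 = 26.1773 knots
ΔV = 26.1773 − 21.9 = 4.2773 knots

4.28 knots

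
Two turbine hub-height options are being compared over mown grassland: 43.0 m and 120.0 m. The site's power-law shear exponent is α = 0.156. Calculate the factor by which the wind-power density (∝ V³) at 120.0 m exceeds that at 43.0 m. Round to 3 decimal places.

1.617

Speed ratio: V_B/V_A = (z_B/z_A)^α = (120.0/43.0)^0.156 = (2.7907)^0.156 = 1.17363
Power-density ratio: P_B/P_A = (V_B/V_A)³ = (1.17363)³ = 1.61657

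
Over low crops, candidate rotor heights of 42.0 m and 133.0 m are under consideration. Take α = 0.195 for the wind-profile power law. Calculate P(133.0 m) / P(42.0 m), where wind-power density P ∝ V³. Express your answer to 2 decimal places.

Speed ratio: V_B/V_A = (z_B/z_A)^α = (133.0/42.0)^0.195 = (3.1667)^0.195 = 1.25204
Power-density ratio: P_B/P_A = (V_B/V_A)³ = (1.25204)³ = 1.96269

1.96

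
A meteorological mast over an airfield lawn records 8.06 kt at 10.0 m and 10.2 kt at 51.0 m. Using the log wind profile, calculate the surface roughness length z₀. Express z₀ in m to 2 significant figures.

Log law: V(z) ∝ ln(z/z₀). With r = V₁/V₂ = 8.06/10.2 = 0.79020,
r · ln(z₂/z₀) = ln(z₁/z₀) ⇒ ln z₀ = (ln z₁ − r·ln z₂)/(1 − r)
ln z₀ = (2.30259 − 0.79020×3.93183) / 0.20980 = -3.8337
z₀ = exp(-3.8337) = 0.02163 m

z₀ ≈ 0.022 m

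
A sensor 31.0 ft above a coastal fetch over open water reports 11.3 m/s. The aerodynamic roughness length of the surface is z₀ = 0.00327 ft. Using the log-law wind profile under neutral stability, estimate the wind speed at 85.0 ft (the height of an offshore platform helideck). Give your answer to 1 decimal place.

Log law: V(z) ∝ ln(z/z₀), so V₂/V₁ = ln(z₂/z₀) / ln(z₁/z₀).
ln(85.0/0.00327) = 10.1656, ln(31.0/0.00327) = 9.1570
V₂ = 11.3 × 10.1656/9.1570 = 11.3 × 1.1102 = 12.5447 m/s

12.5 m/s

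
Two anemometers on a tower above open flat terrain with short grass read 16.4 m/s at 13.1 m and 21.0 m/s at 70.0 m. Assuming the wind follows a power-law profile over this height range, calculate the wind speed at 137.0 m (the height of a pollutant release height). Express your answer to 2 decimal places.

23.19 m/s

First find α: α = ln(V₂/V₁)/ln(z₂/z₁) = ln(21.0/16.4)/ln(70.0/13.1) = 0.24724/1.67588 = 0.1475
Extrapolate from 70.0 m to 137.0 m: V₃ = 21.0 × (137.0/70.0)^0.1475 = 21.0 × 1.1041 = 23.1869 m/s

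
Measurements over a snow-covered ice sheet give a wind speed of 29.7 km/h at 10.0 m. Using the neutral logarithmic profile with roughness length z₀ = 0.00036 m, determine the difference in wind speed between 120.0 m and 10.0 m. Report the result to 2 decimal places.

7.21 km/h

Log law: V₂ = V₁ · ln(z₂/z₀)/ln(z₁/z₀) = 29.7 × 12.7169/10.2320 = 36.9128 km/h
ΔV = 36.9128 − 29.7 = 7.2128 km/h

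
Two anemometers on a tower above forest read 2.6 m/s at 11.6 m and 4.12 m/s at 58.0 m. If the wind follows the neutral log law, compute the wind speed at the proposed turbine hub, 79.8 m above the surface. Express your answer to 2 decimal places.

Log law: V ∝ ln(z/z₀). From the pair, with r = V₁/V₂ = 0.63107,
ln z₀ = (ln z₁ − r·ln z₂)/(1 − r) = (2.4510 − 0.63107×4.0604)/0.36893 = -0.3020 → z₀ = 0.7394 m
V₃ = V₁ · ln(z₃/z₀)/ln(z₁/z₀) = 2.6 × 4.6815/2.7530 = 4.4213 m/s

4.42 m/s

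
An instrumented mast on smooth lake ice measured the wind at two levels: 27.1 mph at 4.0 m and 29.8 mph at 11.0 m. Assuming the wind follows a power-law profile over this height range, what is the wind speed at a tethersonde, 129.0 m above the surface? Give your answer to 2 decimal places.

37.55 mph

First find α: α = ln(V₂/V₁)/ln(z₂/z₁) = ln(29.8/27.1)/ln(11.0/4.0) = 0.09497/1.01160 = 0.0939
Extrapolate from 11.0 m to 129.0 m: V₃ = 29.8 × (129.0/11.0)^0.0939 = 29.8 × 1.2600 = 37.5490 mph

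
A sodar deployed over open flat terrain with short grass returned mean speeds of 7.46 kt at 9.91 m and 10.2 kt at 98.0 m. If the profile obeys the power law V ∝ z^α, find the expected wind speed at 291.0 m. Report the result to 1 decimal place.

First find α: α = ln(V₂/V₁)/ln(z₂/z₁) = ln(10.2/7.46)/ln(98.0/9.91) = 0.31283/2.29142 = 0.1365
Extrapolate from 98.0 m to 291.0 m: V₃ = 10.2 × (291.0/98.0)^0.1365 = 10.2 × 1.1602 = 11.8340 kt

11.8 kt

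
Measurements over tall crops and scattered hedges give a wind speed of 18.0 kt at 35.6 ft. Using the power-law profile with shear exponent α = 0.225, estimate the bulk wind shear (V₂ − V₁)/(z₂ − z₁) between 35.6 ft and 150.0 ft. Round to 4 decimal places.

0.0601 kt/ft

Power law: V₂ = V₁ · (z₂/z₁)^α = 18.0 × (4.2135)^0.225 = 24.8781 kt
ΔV/Δz = (24.8781 − 18.0)/(150.0 − 35.6) = 6.8781/114.4000 = 0.06012 kt/ft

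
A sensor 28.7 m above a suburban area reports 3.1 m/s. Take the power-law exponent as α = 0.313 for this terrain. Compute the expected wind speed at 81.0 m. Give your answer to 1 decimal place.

Power-law profile: V₂ = V₁ · (z₂/z₁)^α
V₂ = 3.1 × (81.0/28.7)^0.313 = 3.1 × (2.8223)^0.313
    = 3.1 × 1.3837 = 4.2894 m/s

4.3 m/s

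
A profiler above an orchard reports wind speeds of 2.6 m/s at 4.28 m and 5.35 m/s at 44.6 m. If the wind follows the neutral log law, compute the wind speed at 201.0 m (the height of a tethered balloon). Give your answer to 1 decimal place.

Log law: V ∝ ln(z/z₀). From the pair, with r = V₁/V₂ = 0.48598,
ln z₀ = (ln z₁ − r·ln z₂)/(1 − r) = (1.4540 − 0.48598×3.7977)/0.51402 = -0.7620 → z₀ = 0.4667 m
V₃ = V₁ · ln(z₃/z₀)/ln(z₁/z₀) = 2.6 × 6.0653/2.2159 = 7.1165 m/s

7.1 m/s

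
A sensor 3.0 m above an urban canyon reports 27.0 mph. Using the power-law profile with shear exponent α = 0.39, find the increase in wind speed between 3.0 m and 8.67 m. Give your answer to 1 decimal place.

13.8 mph

Power law: V₂ = V₁ · (z₂/z₁)^α = 27.0 × (2.8900)^0.39 = 40.8427 mph
ΔV = 40.8427 − 27.0 = 13.8427 mph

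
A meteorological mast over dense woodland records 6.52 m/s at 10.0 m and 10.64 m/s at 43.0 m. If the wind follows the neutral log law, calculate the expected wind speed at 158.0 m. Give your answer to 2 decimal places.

14.32 m/s

Log law: V ∝ ln(z/z₀). From the pair, with r = V₁/V₂ = 0.61278,
ln z₀ = (ln z₁ − r·ln z₂)/(1 − r) = (2.3026 − 0.61278×3.7612)/0.38722 = -0.0057 → z₀ = 0.9943 m
V₃ = V₁ · ln(z₃/z₀)/ln(z₁/z₀) = 6.52 × 5.0683/2.3083 = 14.3159 m/s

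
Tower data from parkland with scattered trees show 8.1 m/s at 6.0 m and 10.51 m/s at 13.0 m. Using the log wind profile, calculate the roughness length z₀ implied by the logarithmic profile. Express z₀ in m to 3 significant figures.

z₀ ≈ 0.446 m

Log law: V(z) ∝ ln(z/z₀). With r = V₁/V₂ = 8.1/10.51 = 0.77069,
r · ln(z₂/z₀) = ln(z₁/z₀) ⇒ ln z₀ = (ln z₁ − r·ln z₂)/(1 − r)
ln z₀ = (1.79176 − 0.77069×2.56495) / 0.22931 = -0.8069
z₀ = exp(-0.8069) = 0.4462 m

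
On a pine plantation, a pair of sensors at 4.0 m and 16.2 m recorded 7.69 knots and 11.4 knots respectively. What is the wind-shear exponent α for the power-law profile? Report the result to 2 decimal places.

Power law: V₂/V₁ = (z₂/z₁)^α ⇒ α = ln(V₂/V₁) / ln(z₂/z₁)
α = ln(11.4/7.69) / ln(16.2/4.0) = ln(1.4824) / ln(4.0500)
  = 0.39369 / 1.39872 = 0.28147

α ≈ 0.28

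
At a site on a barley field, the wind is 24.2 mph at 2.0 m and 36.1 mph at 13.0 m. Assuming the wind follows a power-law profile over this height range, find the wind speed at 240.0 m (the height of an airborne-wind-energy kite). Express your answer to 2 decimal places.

67.31 mph

First find α: α = ln(V₂/V₁)/ln(z₂/z₁) = ln(36.1/24.2)/ln(13.0/2.0) = 0.39994/1.87180 = 0.2137
Extrapolate from 13.0 m to 240.0 m: V₃ = 36.1 × (240.0/13.0)^0.2137 = 36.1 × 1.8645 = 67.3078 mph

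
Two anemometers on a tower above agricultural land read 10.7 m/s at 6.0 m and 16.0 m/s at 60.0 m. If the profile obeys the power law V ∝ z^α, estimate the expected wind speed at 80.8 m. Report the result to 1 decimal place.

16.9 m/s

First find α: α = ln(V₂/V₁)/ln(z₂/z₁) = ln(16.0/10.7)/ln(60.0/6.0) = 0.40234/2.30259 = 0.1747
Extrapolate from 60.0 m to 80.8 m: V₃ = 16.0 × (80.8/60.0)^0.1747 = 16.0 × 1.0534 = 16.8541 m/s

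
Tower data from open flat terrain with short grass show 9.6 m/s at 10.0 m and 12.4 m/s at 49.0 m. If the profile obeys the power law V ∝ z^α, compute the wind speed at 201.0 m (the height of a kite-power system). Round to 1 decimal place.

15.6 m/s

First find α: α = ln(V₂/V₁)/ln(z₂/z₁) = ln(12.4/9.6)/ln(49.0/10.0) = 0.25593/1.58924 = 0.1610
Extrapolate from 49.0 m to 201.0 m: V₃ = 12.4 × (201.0/49.0)^0.1610 = 12.4 × 1.2552 = 15.5647 m/s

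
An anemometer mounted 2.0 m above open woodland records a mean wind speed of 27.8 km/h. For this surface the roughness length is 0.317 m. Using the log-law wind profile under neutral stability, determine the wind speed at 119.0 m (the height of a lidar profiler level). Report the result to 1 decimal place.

89.5 km/h

Log law: V(z) ∝ ln(z/z₀), so V₂/V₁ = ln(z₂/z₀) / ln(z₁/z₀).
ln(119.0/0.317) = 5.9280, ln(2.0/0.317) = 1.8420
V₂ = 27.8 × 5.9280/1.8420 = 27.8 × 3.2182 = 89.4667 km/h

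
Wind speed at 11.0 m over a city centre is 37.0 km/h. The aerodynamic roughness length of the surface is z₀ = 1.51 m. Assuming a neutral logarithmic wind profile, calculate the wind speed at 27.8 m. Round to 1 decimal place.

Log law: V(z) ∝ ln(z/z₀), so V₂/V₁ = ln(z₂/z₀) / ln(z₁/z₀).
ln(27.8/1.51) = 2.9129, ln(11.0/1.51) = 1.9858
V₂ = 37.0 × 2.9129/1.9858 = 37.0 × 1.4669 = 54.2749 km/h

54.3 km/h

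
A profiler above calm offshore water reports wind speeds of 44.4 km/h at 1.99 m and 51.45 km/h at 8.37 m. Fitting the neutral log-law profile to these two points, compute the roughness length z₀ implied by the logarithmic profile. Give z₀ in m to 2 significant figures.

z₀ ≈ 0.00023 m

Log law: V(z) ∝ ln(z/z₀). With r = V₁/V₂ = 44.4/51.45 = 0.86297,
r · ln(z₂/z₀) = ln(z₁/z₀) ⇒ ln z₀ = (ln z₁ − r·ln z₂)/(1 − r)
ln z₀ = (0.68813 − 0.86297×2.12465) / 0.13703 = -8.3589
z₀ = exp(-8.3589) = 0.0002343 m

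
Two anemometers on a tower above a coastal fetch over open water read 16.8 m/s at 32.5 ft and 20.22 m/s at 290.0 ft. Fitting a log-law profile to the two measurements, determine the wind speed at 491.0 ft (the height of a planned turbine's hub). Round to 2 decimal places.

Log law: V ∝ ln(z/z₀). From the pair, with r = V₁/V₂ = 0.83086,
ln z₀ = (ln z₁ − r·ln z₂)/(1 − r) = (3.4812 − 0.83086×5.6699)/0.16914 = -7.2700 → z₀ = 0.0006961 ft
V₃ = V₁ · ln(z₃/z₀)/ln(z₁/z₀) = 16.8 × 13.4664/10.7512 = 21.0428 m/s

21.04 m/s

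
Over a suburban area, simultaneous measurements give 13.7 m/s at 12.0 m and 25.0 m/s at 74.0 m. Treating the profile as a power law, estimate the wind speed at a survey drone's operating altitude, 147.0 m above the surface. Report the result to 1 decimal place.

First find α: α = ln(V₂/V₁)/ln(z₂/z₁) = ln(25.0/13.7)/ln(74.0/12.0) = 0.60148/1.81916 = 0.3306
Extrapolate from 74.0 m to 147.0 m: V₃ = 25.0 × (147.0/74.0)^0.3306 = 25.0 × 1.2548 = 31.3688 m/s

31.4 m/s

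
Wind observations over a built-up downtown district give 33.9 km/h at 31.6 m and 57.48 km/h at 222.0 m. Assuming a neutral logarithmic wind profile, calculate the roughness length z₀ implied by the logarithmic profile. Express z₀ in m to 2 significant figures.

z₀ ≈ 1.9 m

Log law: V(z) ∝ ln(z/z₀). With r = V₁/V₂ = 33.9/57.48 = 0.58977,
r · ln(z₂/z₀) = ln(z₁/z₀) ⇒ ln z₀ = (ln z₁ − r·ln z₂)/(1 − r)
ln z₀ = (3.45316 − 0.58977×5.40268) / 0.41023 = 0.6504
z₀ = exp(0.6504) = 1.916 m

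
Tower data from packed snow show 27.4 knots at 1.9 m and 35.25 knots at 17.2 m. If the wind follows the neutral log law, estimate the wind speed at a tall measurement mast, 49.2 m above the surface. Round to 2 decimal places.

38.99 knots

Log law: V ∝ ln(z/z₀). From the pair, with r = V₁/V₂ = 0.77730,
ln z₀ = (ln z₁ − r·ln z₂)/(1 − r) = (0.6419 − 0.77730×2.8449)/0.22270 = -7.0478 → z₀ = 0.0008693 m
V₃ = V₁ · ln(z₃/z₀)/ln(z₁/z₀) = 27.4 × 10.9437/7.6896 = 38.9949 knots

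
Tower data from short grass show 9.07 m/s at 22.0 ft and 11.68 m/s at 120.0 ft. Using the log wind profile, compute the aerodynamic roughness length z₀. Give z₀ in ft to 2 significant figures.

z₀ ≈ 0.061 ft

Log law: V(z) ∝ ln(z/z₀). With r = V₁/V₂ = 9.07/11.68 = 0.77654,
r · ln(z₂/z₀) = ln(z₁/z₀) ⇒ ln z₀ = (ln z₁ − r·ln z₂)/(1 − r)
ln z₀ = (3.09104 − 0.77654×4.78749) / 0.22346 = -2.8043
z₀ = exp(-2.8043) = 0.06055 ft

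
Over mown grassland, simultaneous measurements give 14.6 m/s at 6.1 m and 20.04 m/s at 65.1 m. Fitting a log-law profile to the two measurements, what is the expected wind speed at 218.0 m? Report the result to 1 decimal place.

22.8 m/s

Log law: V ∝ ln(z/z₀). From the pair, with r = V₁/V₂ = 0.72854,
ln z₀ = (ln z₁ − r·ln z₂)/(1 − r) = (1.8083 − 0.72854×4.1759)/0.27146 = -4.5460 → z₀ = 0.01061 m
V₃ = V₁ · ln(z₃/z₀)/ln(z₁/z₀) = 14.6 × 9.9305/6.3543 = 22.8169 m/s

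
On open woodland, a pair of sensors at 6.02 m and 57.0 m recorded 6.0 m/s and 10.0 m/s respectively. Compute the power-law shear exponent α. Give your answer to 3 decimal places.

α ≈ 0.227

Power law: V₂/V₁ = (z₂/z₁)^α ⇒ α = ln(V₂/V₁) / ln(z₂/z₁)
α = ln(10.0/6.0) / ln(57.0/6.02) = ln(1.6667) / ln(9.4684)
  = 0.51083 / 2.24796 = 0.22724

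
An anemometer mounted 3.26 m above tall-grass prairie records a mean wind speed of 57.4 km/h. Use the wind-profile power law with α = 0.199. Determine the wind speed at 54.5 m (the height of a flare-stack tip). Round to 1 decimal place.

100.5 km/h

Power-law profile: V₂ = V₁ · (z₂/z₁)^α
V₂ = 57.4 × (54.5/3.26)^0.199 = 57.4 × (16.7178)^0.199
    = 57.4 × 1.7515 = 100.5367 km/h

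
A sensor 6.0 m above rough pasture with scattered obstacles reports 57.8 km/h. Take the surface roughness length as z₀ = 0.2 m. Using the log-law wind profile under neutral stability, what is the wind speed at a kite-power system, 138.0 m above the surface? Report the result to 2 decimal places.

111.08 km/h

Log law: V(z) ∝ ln(z/z₀), so V₂/V₁ = ln(z₂/z₀) / ln(z₁/z₀).
ln(138.0/0.2) = 6.5367, ln(6.0/0.2) = 3.4012
V₂ = 57.8 × 6.5367/3.4012 = 57.8 × 1.9219 = 111.0846 km/h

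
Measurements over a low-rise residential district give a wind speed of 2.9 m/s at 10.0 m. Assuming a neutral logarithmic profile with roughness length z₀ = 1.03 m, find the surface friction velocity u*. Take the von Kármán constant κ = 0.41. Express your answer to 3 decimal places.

Log law: V(z) = (u*/κ) · ln(z/z₀) ⇒ u* = κ · V / ln(z/z₀)
u* = 0.41 × 2.9 / ln(10.0/1.03) = 0.41 × 2.9 / 2.2730
   = 1.1890 / 2.2730 = 0.5231 m/s

u* ≈ 0.523 m/s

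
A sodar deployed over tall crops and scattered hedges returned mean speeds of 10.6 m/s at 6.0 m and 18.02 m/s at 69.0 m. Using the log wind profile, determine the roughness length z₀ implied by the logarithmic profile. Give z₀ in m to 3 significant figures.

Log law: V(z) ∝ ln(z/z₀). With r = V₁/V₂ = 10.6/18.02 = 0.58824,
r · ln(z₂/z₀) = ln(z₁/z₀) ⇒ ln z₀ = (ln z₁ − r·ln z₂)/(1 − r)
ln z₀ = (1.79176 − 0.58824×4.23411) / 0.41176 = -1.6973
z₀ = exp(-1.6973) = 0.1832 m

z₀ ≈ 0.183 m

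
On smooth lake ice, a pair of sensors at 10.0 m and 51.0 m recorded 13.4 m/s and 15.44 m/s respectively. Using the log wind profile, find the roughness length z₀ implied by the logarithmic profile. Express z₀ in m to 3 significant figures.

Log law: V(z) ∝ ln(z/z₀). With r = V₁/V₂ = 13.4/15.44 = 0.86788,
r · ln(z₂/z₀) = ln(z₁/z₀) ⇒ ln z₀ = (ln z₁ − r·ln z₂)/(1 − r)
ln z₀ = (2.30259 − 0.86788×3.93183) / 0.13212 = -8.3993
z₀ = exp(-8.3993) = 0.0002250 m

z₀ ≈ 0.000225 m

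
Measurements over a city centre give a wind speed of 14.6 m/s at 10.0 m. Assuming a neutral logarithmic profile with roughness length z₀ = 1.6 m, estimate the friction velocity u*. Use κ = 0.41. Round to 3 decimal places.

Log law: V(z) = (u*/κ) · ln(z/z₀) ⇒ u* = κ · V / ln(z/z₀)
u* = 0.41 × 14.6 / ln(10.0/1.6) = 0.41 × 14.6 / 1.8326
   = 5.9860 / 1.8326 = 3.2664 m/s

u* ≈ 3.266 m/s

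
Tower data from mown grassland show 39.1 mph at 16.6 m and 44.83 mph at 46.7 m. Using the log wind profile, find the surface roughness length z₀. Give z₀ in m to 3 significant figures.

z₀ ≈ 0.0143 m

Log law: V(z) ∝ ln(z/z₀). With r = V₁/V₂ = 39.1/44.83 = 0.87218,
r · ln(z₂/z₀) = ln(z₁/z₀) ⇒ ln z₀ = (ln z₁ − r·ln z₂)/(1 − r)
ln z₀ = (2.80940 − 0.87218×3.84374) / 0.12782 = -4.2487
z₀ = exp(-4.2487) = 0.01428 m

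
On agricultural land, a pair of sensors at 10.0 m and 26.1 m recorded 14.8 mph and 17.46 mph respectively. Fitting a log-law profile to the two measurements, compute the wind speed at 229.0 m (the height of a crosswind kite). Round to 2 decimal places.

23.48 mph

Log law: V ∝ ln(z/z₀). From the pair, with r = V₁/V₂ = 0.84765,
ln z₀ = (ln z₁ − r·ln z₂)/(1 − r) = (2.3026 − 0.84765×3.2619)/0.15235 = -3.0352 → z₀ = 0.04807 m
V₃ = V₁ · ln(z₃/z₀)/ln(z₁/z₀) = 14.8 × 8.4689/5.3377 = 23.4817 mph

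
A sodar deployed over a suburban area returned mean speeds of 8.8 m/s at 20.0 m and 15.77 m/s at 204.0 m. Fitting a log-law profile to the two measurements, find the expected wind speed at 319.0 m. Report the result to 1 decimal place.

Log law: V ∝ ln(z/z₀). From the pair, with r = V₁/V₂ = 0.55802,
ln z₀ = (ln z₁ − r·ln z₂)/(1 − r) = (2.9957 − 0.55802×5.3181)/0.44198 = 0.0636 → z₀ = 1.066 m
V₃ = V₁ · ln(z₃/z₀)/ln(z₁/z₀) = 8.8 × 5.7016/2.9321 = 17.1118 m/s

17.1 m/s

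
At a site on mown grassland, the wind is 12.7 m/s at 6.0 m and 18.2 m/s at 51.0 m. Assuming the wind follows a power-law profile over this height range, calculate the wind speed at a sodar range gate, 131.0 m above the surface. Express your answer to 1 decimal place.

21.3 m/s

First find α: α = ln(V₂/V₁)/ln(z₂/z₁) = ln(18.2/12.7)/ln(51.0/6.0) = 0.35982/2.14007 = 0.1681
Extrapolate from 51.0 m to 131.0 m: V₃ = 18.2 × (131.0/51.0)^0.1681 = 18.2 × 1.1719 = 21.3283 m/s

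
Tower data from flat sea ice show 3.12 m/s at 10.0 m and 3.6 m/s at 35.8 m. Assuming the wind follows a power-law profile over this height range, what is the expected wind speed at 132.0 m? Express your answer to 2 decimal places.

4.17 m/s

First find α: α = ln(V₂/V₁)/ln(z₂/z₁) = ln(3.6/3.12)/ln(35.8/10.0) = 0.14310/1.27536 = 0.1122
Extrapolate from 35.8 m to 132.0 m: V₃ = 3.6 × (132.0/35.8)^0.1122 = 3.6 × 1.1577 = 4.1676 m/s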